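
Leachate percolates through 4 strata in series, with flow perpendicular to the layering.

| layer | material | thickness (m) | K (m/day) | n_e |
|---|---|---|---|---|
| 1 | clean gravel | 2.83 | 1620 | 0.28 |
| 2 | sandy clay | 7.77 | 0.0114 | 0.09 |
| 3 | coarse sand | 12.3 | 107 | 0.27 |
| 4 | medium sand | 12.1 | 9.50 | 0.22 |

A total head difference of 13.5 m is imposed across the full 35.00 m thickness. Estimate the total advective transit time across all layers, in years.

1.04

With flow normal to the layers, continuity requires the same specific discharge q through every layer.
Σ(b_i/K_i) = 2.83/1620 + 7.77/0.0114 + 12.3/107 + 12.1/9.50 = 683.0 d.
q = Δh / Σ(b_i/K_i) = 13.5 / 683.0 = 0.01977 m/day.
In each layer the seepage velocity is v_i = q/n_i, so the layer transit time is t_i = b_i·n_i / q:
  layer 1 (clean gravel): t_1 = 2.83 × 0.28 / 0.01977 = 40.09 d
  layer 2 (sandy clay): t_2 = 7.77 × 0.09 / 0.01977 = 35.38 d
  layer 3 (coarse sand): t_3 = 12.3 × 0.27 / 0.01977 = 168.0 d
  layer 4 (medium sand): t_4 = 12.1 × 0.22 / 0.01977 = 134.7 d
Total t = Σ t_i = 378.1 days = 1.035 years.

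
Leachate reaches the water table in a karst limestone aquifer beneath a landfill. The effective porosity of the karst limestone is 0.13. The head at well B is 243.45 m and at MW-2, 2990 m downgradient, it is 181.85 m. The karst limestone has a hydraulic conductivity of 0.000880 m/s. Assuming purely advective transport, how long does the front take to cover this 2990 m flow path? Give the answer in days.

248

Convert K: 0.000880 m/s × 86400 = 76.03 m/day.
Hydraulic gradient i = (243.45 − 181.85) / 2990 = 61.6 / 2990 = 0.02060.
Darcy flux q = K · i = 76.03 × 0.02060 = 1.566 m/day.
Seepage velocity v = q / n_e = 1.566 / 0.13 = 12.05 m/day.
Travel time t = L / v = 2990 / 12.05 = 248.1 days.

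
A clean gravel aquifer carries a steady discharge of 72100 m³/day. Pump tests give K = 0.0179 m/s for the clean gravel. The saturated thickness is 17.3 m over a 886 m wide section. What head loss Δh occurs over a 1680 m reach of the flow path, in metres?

Convert K: 0.0179 m/s × 86400 = 1547 m/day.
Cross-sectional area A = 886 × 17.3 = 15328 m².
From Q = K·A·i, i = Q / (K·A) = 72100 / (1547 × 15328) = 0.003042.
Head loss Δh = i · L = 0.003042 × 1680 = 5.110 m.

5.11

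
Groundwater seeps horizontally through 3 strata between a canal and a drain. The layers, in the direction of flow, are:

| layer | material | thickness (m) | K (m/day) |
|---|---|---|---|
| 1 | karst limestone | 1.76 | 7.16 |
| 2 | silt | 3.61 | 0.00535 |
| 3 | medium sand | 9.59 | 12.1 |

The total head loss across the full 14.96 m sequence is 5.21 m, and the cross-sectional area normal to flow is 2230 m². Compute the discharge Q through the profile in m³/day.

17.2

Flow is perpendicular to layering, so the layers act in series and the equivalent K is the thickness-weighted harmonic mean.
Total thickness L = 1.76 + 3.61 + 9.59 = 14.96 m.
Σ(b_i/K_i) = 1.76/7.16 + 3.61/0.00535 + 9.59/12.1 = 675.8 d.
K_eq = L / Σ(b_i/K_i) = 14.96 / 675.8 = 0.02214 m/day.
Q = K_eq · A · (Δh/L) = 0.02214 × 2230 × (5.21/14.96) = 17.19 m³/day.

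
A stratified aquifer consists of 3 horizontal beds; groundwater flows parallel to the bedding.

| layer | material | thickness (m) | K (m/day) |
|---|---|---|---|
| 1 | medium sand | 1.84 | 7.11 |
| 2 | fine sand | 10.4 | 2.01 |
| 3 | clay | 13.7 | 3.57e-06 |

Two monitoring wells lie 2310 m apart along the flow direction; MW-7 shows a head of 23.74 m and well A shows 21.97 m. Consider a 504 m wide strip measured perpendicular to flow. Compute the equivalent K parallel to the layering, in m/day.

Flow is parallel to layering, so each bed carries its own Darcy discharge and the transmissivities add.
Σ(K_i·b_i) = 7.11×1.84 + 2.01×10.4 + 3.57e-06×13.7 = 33.99 m²/day.
Total thickness b = 25.94 m, so K_eq = Σ(K_i·b_i)/b = 1.310 m/day.

1.31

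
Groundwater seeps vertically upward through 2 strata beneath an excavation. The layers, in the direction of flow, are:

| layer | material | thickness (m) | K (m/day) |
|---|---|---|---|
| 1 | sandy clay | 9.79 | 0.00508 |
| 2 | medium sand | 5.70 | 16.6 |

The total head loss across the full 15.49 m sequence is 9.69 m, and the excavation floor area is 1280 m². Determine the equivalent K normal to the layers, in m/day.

0.00804

Flow is perpendicular to layering, so the layers act in series and the equivalent K is the thickness-weighted harmonic mean.
Total thickness L = 9.79 + 5.70 = 15.49 m.
Σ(b_i/K_i) = 9.79/0.00508 + 5.70/16.6 = 1928 d.
K_eq = L / Σ(b_i/K_i) = 15.49 / 1928 = 0.008036 m/day.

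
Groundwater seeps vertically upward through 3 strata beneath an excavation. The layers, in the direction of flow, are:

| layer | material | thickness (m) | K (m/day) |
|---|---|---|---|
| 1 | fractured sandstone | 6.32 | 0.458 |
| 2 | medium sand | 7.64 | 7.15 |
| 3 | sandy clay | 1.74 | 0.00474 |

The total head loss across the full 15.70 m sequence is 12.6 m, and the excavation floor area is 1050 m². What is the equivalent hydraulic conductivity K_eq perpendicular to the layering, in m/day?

Flow is perpendicular to layering, so the layers act in series and the equivalent K is the thickness-weighted harmonic mean.
Total thickness L = 6.32 + 7.64 + 1.74 = 15.70 m.
Σ(b_i/K_i) = 6.32/0.458 + 7.64/7.15 + 1.74/0.00474 = 382.0 d.
K_eq = L / Σ(b_i/K_i) = 15.70 / 382.0 = 0.04110 m/day.

0.0411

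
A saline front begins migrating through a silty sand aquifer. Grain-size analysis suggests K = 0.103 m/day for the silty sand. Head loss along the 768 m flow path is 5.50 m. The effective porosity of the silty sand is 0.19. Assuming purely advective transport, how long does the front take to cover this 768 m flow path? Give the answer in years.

542

Hydraulic gradient i = Δh / L = 5.50 / 768 = 0.007161.
Darcy flux q = K · i = 0.1030 × 0.007161 = 0.0007376 m/day.
Seepage velocity v = q / n_e = 0.0007376 / 0.19 = 0.003882 m/day.
Travel time t = L / v = 768 / 0.003882 = 1.978e+05 days = 541.6 years.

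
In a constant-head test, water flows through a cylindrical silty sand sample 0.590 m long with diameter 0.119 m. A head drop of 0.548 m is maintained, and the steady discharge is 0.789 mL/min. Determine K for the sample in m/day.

Cross-sectional area A = π·(d/2)² = π × (0.119/2)² = 0.01112 m².
Convert discharge: 0.789 mL/min = 1.315e-08 m³/s.
Darcy's law rearranged: K = Q·L / (A·Δh) = 1.315e-08 × 0.590 / (0.01112 × 0.548) = 1.273e-06 m/s = 0.1100 m/day.

0.110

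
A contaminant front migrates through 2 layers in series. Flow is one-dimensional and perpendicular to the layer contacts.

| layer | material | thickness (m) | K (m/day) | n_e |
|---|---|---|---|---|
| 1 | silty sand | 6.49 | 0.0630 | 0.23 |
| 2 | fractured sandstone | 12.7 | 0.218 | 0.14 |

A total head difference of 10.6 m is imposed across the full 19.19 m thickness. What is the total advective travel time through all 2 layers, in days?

With flow normal to the layers, continuity requires the same specific discharge q through every layer.
Σ(b_i/K_i) = 6.49/0.0630 + 12.7/0.218 = 161.3 d.
q = Δh / Σ(b_i/K_i) = 10.6 / 161.3 = 0.06573 m/day.
In each layer the seepage velocity is v_i = q/n_i, so the layer transit time is t_i = b_i·n_i / q:
  layer 1 (silty sand): t_1 = 6.49 × 0.23 / 0.06573 = 22.71 d
  layer 2 (fractured sandstone): t_2 = 12.7 × 0.14 / 0.06573 = 27.05 d
Total t = Σ t_i = 49.76 days.

49.8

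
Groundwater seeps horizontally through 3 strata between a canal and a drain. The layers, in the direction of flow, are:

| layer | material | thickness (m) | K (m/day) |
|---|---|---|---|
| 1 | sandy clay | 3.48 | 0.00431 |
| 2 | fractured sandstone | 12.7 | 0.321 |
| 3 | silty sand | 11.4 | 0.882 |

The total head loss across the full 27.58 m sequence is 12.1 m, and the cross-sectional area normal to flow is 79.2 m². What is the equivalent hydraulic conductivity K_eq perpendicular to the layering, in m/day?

0.0321

Flow is perpendicular to layering, so the layers act in series and the equivalent K is the thickness-weighted harmonic mean.
Total thickness L = 3.48 + 12.7 + 11.4 = 27.58 m.
Σ(b_i/K_i) = 3.48/0.00431 + 12.7/0.321 + 11.4/0.882 = 859.9 d.
K_eq = L / Σ(b_i/K_i) = 27.58 / 859.9 = 0.03207 m/day.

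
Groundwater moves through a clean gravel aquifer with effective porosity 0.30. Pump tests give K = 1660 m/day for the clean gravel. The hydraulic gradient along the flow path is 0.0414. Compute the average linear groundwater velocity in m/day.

Hydraulic gradient i = 0.0414.
Darcy flux q = K · i = 1660 × 0.04140 = 68.72 m/day.
Seepage velocity v = q / n_e = 68.72 / 0.30 = 229.1 m/day.

229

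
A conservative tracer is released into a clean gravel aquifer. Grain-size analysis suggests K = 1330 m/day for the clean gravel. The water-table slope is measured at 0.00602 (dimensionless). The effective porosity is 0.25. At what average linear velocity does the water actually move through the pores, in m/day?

32.0

Hydraulic gradient i = 0.00602.
Darcy flux q = K · i = 1330 × 0.006020 = 8.007 m/day.
Seepage velocity v = q / n_e = 8.007 / 0.25 = 32.03 m/day.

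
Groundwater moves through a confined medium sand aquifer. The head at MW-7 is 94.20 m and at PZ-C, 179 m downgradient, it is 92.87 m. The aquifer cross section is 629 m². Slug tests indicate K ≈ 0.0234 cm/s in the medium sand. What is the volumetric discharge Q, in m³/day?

94.5

Convert K: 0.0234 cm/s × 864 = 20.22 m/day.
Hydraulic gradient i = (94.20 − 92.87) / 179 = 1.33 / 179 = 0.007430.
Darcy's law: Q = K · A · i = 20.22 × 629.0 × 0.007430 = 94.49 m³/day.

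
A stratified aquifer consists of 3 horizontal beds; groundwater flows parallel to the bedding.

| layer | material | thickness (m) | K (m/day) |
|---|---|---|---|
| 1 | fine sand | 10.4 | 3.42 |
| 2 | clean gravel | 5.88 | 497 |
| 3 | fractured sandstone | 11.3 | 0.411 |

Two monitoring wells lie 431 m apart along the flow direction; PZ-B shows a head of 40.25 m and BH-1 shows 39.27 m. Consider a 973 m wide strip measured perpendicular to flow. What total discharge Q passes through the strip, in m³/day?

Flow is parallel to layering, so each bed carries its own Darcy discharge and the transmissivities add.
Σ(K_i·b_i) = 3.42×10.4 + 497×5.88 + 0.411×11.3 = 2963 m²/day.
Hydraulic gradient i = (40.25 − 39.27) / 431 = 0.98 / 431 = 0.002274.
Q = Σ(K_i·b_i) · W · i = 2963 × 973 × 0.002274 = 6554 m³/day.

6550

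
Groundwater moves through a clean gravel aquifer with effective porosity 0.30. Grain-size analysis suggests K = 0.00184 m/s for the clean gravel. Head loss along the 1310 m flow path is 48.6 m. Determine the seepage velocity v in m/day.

19.7

Convert K: 0.00184 m/s × 86400 = 159.0 m/day.
Hydraulic gradient i = Δh / L = 48.6 / 1310 = 0.03710.
Darcy flux q = K · i = 159.0 × 0.03710 = 5.898 m/day.
Seepage velocity v = q / n_e = 5.898 / 0.30 = 19.66 m/day.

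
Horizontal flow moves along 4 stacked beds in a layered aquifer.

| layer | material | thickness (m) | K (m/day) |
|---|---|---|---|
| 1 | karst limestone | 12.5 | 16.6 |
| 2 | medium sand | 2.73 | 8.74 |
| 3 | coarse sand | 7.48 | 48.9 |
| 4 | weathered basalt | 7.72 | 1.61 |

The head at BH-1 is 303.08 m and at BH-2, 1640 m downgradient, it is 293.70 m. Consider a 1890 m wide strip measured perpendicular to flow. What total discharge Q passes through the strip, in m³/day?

6590

Flow is parallel to layering, so each bed carries its own Darcy discharge and the transmissivities add.
Σ(K_i·b_i) = 16.6×12.5 + 8.74×2.73 + 48.9×7.48 + 1.61×7.72 = 609.6 m²/day.
Hydraulic gradient i = (303.08 − 293.70) / 1640 = 9.38 / 1640 = 0.005720.
Q = Σ(K_i·b_i) · W · i = 609.6 × 1890 × 0.005720 = 6589 m³/day.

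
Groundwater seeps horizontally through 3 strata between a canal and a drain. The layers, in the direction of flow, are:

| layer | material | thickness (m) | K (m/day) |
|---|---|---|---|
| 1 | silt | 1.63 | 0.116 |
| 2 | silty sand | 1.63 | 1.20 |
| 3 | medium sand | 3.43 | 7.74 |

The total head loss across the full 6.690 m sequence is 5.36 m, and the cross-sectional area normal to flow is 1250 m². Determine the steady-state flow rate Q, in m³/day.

423

Flow is perpendicular to layering, so the layers act in series and the equivalent K is the thickness-weighted harmonic mean.
Total thickness L = 1.63 + 1.63 + 3.43 = 6.690 m.
Σ(b_i/K_i) = 1.63/0.116 + 1.63/1.20 + 3.43/7.74 = 15.85 d.
K_eq = L / Σ(b_i/K_i) = 6.690 / 15.85 = 0.4220 m/day.
Q = K_eq · A · (Δh/L) = 0.4220 × 1250 × (5.36/6.690) = 422.6 m³/day.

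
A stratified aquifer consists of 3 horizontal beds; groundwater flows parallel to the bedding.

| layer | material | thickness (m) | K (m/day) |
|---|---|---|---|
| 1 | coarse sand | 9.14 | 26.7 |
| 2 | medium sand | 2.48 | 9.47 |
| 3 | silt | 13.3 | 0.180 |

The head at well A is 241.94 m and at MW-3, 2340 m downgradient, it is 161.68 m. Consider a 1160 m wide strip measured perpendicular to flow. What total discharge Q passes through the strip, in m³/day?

Flow is parallel to layering, so each bed carries its own Darcy discharge and the transmissivities add.
Σ(K_i·b_i) = 26.7×9.14 + 9.47×2.48 + 0.180×13.3 = 269.9 m²/day.
Hydraulic gradient i = (241.94 − 161.68) / 2340 = 80.26 / 2340 = 0.03430.
Q = Σ(K_i·b_i) · W · i = 269.9 × 1160 × 0.03430 = 10739 m³/day.

10700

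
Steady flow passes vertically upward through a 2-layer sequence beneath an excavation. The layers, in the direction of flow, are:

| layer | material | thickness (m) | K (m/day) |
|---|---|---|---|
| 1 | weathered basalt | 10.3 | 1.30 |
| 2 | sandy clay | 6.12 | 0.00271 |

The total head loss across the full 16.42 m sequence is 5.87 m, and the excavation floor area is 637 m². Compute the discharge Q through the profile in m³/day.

1.65

Flow is perpendicular to layering, so the layers act in series and the equivalent K is the thickness-weighted harmonic mean.
Total thickness L = 10.3 + 6.12 = 16.42 m.
Σ(b_i/K_i) = 10.3/1.30 + 6.12/0.00271 = 2266 d.
K_eq = L / Σ(b_i/K_i) = 16.42 / 2266 = 0.007246 m/day.
Q = K_eq · A · (Δh/L) = 0.007246 × 637 × (5.87/16.42) = 1.650 m³/day.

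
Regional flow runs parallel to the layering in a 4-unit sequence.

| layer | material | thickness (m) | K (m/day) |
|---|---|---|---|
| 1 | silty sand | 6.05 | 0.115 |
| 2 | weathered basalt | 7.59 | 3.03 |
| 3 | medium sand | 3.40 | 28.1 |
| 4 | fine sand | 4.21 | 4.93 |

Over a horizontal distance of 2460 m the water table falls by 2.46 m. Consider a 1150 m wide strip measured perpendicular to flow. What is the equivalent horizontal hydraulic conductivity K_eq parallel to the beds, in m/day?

Flow is parallel to layering, so each bed carries its own Darcy discharge and the transmissivities add.
Σ(K_i·b_i) = 0.115×6.05 + 3.03×7.59 + 28.1×3.40 + 4.93×4.21 = 140.0 m²/day.
Total thickness b = 21.25 m, so K_eq = Σ(K_i·b_i)/b = 6.588 m/day.

6.59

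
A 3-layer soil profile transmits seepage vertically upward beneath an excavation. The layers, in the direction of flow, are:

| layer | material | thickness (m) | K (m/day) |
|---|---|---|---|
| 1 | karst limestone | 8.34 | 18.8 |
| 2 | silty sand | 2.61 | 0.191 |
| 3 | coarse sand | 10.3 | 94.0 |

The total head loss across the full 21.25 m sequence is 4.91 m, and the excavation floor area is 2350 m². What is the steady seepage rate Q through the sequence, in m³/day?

Flow is perpendicular to layering, so the layers act in series and the equivalent K is the thickness-weighted harmonic mean.
Total thickness L = 8.34 + 2.61 + 10.3 = 21.25 m.
Σ(b_i/K_i) = 8.34/18.8 + 2.61/0.191 + 10.3/94.0 = 14.22 d.
K_eq = L / Σ(b_i/K_i) = 21.25 / 14.22 = 1.495 m/day.
Q = K_eq · A · (Δh/L) = 1.495 × 2350 × (4.91/21.25) = 811.5 m³/day.

812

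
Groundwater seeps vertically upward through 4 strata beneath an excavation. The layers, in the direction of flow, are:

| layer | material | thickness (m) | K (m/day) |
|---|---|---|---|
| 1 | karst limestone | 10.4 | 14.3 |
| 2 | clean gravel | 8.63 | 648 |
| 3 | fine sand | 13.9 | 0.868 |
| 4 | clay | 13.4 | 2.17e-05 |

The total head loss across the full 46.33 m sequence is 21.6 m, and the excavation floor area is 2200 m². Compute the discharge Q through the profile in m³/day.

Flow is perpendicular to layering, so the layers act in series and the equivalent K is the thickness-weighted harmonic mean.
Total thickness L = 10.4 + 8.63 + 13.9 + 13.4 = 46.33 m.
Σ(b_i/K_i) = 10.4/14.3 + 8.63/648 + 13.9/0.868 + 13.4/2.17e-05 = 6.175e+05 d.
K_eq = L / Σ(b_i/K_i) = 46.33 / 6.175e+05 = 7.502e-05 m/day.
Q = K_eq · A · (Δh/L) = 7.502e-05 × 2200 × (21.6/46.33) = 0.07695 m³/day.

0.0770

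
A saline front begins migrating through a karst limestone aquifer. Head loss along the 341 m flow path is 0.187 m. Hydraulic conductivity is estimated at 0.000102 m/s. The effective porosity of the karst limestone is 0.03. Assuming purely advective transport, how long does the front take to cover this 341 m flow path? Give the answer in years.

5.80

Convert K: 0.000102 m/s × 86400 = 8.813 m/day.
Hydraulic gradient i = Δh / L = 0.187 / 341 = 0.0005484.
Darcy flux q = K · i = 8.813 × 0.0005484 = 0.004833 m/day.
Seepage velocity v = q / n_e = 0.004833 / 0.03 = 0.1611 m/day.
Travel time t = L / v = 341 / 0.1611 = 2117 days = 5.795 years.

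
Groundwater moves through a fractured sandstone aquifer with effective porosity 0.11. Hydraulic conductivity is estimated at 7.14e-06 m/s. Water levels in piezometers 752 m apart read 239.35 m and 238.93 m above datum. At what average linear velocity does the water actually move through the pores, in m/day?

Convert K: 7.14e-06 m/s × 86400 = 0.6169 m/day.
Hydraulic gradient i = (239.35 − 238.93) / 752 = 0.42 / 752 = 0.0005585.
Darcy flux q = K · i = 0.6169 × 0.0005585 = 0.0003445 m/day.
Seepage velocity v = q / n_e = 0.0003445 / 0.11 = 0.003132 m/day.

0.00313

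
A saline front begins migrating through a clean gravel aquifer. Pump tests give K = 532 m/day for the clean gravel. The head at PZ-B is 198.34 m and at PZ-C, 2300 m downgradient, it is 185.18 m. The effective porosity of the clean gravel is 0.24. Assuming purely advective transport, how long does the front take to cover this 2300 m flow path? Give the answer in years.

Hydraulic gradient i = (198.34 − 185.18) / 2300 = 13.16 / 2300 = 0.005722.
Darcy flux q = K · i = 532.0 × 0.005722 = 3.044 m/day.
Seepage velocity v = q / n_e = 3.044 / 0.24 = 12.68 m/day.
Travel time t = L / v = 2300 / 12.68 = 181.3 days = 0.4965 years.

0.496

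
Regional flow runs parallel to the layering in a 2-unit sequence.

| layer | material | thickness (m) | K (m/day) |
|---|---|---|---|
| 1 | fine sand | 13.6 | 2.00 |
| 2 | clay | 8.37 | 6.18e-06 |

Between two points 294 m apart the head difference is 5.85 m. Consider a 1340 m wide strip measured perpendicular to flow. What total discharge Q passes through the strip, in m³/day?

Flow is parallel to layering, so each bed carries its own Darcy discharge and the transmissivities add.
Σ(K_i·b_i) = 2.00×13.6 + 6.18e-06×8.37 = 27.20 m²/day.
Hydraulic gradient i = Δh / L = 5.85 / 294 = 0.01990.
Q = Σ(K_i·b_i) · W · i = 27.20 × 1340 × 0.01990 = 725.2 m³/day.

725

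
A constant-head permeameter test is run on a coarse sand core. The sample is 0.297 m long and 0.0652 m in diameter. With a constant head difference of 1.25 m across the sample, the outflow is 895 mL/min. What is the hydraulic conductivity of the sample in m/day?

91.7

Cross-sectional area A = π·(d/2)² = π × (0.0652/2)² = 0.003339 m².
Convert discharge: 895 mL/min = 1.492e-05 m³/s.
Darcy's law rearranged: K = Q·L / (A·Δh) = 1.492e-05 × 0.297 / (0.003339 × 1.25) = 0.001062 m/s = 91.72 m/day.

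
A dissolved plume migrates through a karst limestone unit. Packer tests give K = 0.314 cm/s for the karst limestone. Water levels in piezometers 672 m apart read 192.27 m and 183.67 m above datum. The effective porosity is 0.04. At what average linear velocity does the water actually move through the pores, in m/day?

86.8

Convert K: 0.314 cm/s × 864 = 271.3 m/day.
Hydraulic gradient i = (192.27 − 183.67) / 672 = 8.6 / 672 = 0.01280.
Darcy flux q = K · i = 271.3 × 0.01280 = 3.472 m/day.
Seepage velocity v = q / n_e = 3.472 / 0.04 = 86.80 m/day.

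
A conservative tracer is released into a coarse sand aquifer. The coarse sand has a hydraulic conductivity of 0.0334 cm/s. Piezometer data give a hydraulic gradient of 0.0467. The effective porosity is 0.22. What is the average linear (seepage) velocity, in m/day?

Convert K: 0.0334 cm/s × 864 = 28.86 m/day.
Hydraulic gradient i = 0.0467.
Darcy flux q = K · i = 28.86 × 0.04670 = 1.348 m/day.
Seepage velocity v = q / n_e = 1.348 / 0.22 = 6.126 m/day.

6.13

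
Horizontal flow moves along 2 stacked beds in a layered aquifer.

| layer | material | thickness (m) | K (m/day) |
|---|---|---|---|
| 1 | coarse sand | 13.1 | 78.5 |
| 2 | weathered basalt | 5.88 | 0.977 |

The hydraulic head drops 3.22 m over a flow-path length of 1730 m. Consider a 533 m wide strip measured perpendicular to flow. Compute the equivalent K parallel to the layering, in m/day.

Flow is parallel to layering, so each bed carries its own Darcy discharge and the transmissivities add.
Σ(K_i·b_i) = 78.5×13.1 + 0.977×5.88 = 1034 m²/day.
Total thickness b = 18.98 m, so K_eq = Σ(K_i·b_i)/b = 54.48 m/day.

54.5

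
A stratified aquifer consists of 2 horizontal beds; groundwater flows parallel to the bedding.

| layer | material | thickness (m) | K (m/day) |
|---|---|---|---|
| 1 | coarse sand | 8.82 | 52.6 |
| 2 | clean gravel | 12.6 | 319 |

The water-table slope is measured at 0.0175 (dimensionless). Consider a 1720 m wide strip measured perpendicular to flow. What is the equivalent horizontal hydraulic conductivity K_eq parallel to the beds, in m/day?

Flow is parallel to layering, so each bed carries its own Darcy discharge and the transmissivities add.
Σ(K_i·b_i) = 52.6×8.82 + 319×12.6 = 4483 m²/day.
Total thickness b = 21.42 m, so K_eq = Σ(K_i·b_i)/b = 209.3 m/day.

209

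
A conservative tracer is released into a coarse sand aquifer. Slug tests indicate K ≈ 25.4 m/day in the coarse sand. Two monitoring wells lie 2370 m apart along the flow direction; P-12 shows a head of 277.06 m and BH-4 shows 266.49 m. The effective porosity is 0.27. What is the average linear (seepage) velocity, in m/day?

0.420

Hydraulic gradient i = (277.06 − 266.49) / 2370 = 10.57 / 2370 = 0.004460.
Darcy flux q = K · i = 25.40 × 0.004460 = 0.1133 m/day.
Seepage velocity v = q / n_e = 0.1133 / 0.27 = 0.4196 m/day.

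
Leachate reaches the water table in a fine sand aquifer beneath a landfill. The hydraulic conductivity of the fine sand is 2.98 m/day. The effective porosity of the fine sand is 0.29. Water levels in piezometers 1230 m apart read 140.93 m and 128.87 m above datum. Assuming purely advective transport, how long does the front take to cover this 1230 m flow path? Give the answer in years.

33.4

Hydraulic gradient i = (140.93 − 128.87) / 1230 = 12.06 / 1230 = 0.009805.
Darcy flux q = K · i = 2.980 × 0.009805 = 0.02922 m/day.
Seepage velocity v = q / n_e = 0.02922 / 0.29 = 0.1008 m/day.
Travel time t = L / v = 1230 / 0.1008 = 12208 days = 33.42 years.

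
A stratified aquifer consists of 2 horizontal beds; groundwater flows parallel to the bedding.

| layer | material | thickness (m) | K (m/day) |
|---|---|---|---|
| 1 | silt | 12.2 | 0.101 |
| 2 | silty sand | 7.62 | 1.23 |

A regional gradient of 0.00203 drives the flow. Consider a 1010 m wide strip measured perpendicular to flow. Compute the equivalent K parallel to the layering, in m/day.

Flow is parallel to layering, so each bed carries its own Darcy discharge and the transmissivities add.
Σ(K_i·b_i) = 0.101×12.2 + 1.23×7.62 = 10.60 m²/day.
Total thickness b = 19.82 m, so K_eq = Σ(K_i·b_i)/b = 0.5351 m/day.

0.535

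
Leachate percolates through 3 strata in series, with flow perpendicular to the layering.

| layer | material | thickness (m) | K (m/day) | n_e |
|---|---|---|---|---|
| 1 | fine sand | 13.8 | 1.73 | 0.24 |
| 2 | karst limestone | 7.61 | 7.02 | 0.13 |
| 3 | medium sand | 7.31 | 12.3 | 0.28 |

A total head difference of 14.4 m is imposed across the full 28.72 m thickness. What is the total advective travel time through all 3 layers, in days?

With flow normal to the layers, continuity requires the same specific discharge q through every layer.
Σ(b_i/K_i) = 13.8/1.73 + 7.61/7.02 + 7.31/12.3 = 9.655 d.
q = Δh / Σ(b_i/K_i) = 14.4 / 9.655 = 1.491 m/day.
In each layer the seepage velocity is v_i = q/n_i, so the layer transit time is t_i = b_i·n_i / q:
  layer 1 (fine sand): t_1 = 13.8 × 0.24 / 1.491 = 2.221 d
  layer 2 (karst limestone): t_2 = 7.61 × 0.13 / 1.491 = 0.6633 d
  layer 3 (medium sand): t_3 = 7.31 × 0.28 / 1.491 = 1.372 d
Total t = Σ t_i = 4.256 days.

4.26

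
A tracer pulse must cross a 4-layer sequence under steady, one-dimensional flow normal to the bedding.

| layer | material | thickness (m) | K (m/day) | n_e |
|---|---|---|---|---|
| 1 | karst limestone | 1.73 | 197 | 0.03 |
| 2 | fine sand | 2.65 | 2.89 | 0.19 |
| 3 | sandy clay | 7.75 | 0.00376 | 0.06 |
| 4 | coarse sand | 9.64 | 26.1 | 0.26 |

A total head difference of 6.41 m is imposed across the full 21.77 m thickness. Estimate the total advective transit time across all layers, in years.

3.11

With flow normal to the layers, continuity requires the same specific discharge q through every layer.
Σ(b_i/K_i) = 1.73/197 + 2.65/2.89 + 7.75/0.00376 + 9.64/26.1 = 2062 d.
q = Δh / Σ(b_i/K_i) = 6.41 / 2062 = 0.003108 m/day.
In each layer the seepage velocity is v_i = q/n_i, so the layer transit time is t_i = b_i·n_i / q:
  layer 1 (karst limestone): t_1 = 1.73 × 0.03 / 0.003108 = 16.70 d
  layer 2 (fine sand): t_2 = 2.65 × 0.19 / 0.003108 = 162.0 d
  layer 3 (sandy clay): t_3 = 7.75 × 0.06 / 0.003108 = 149.6 d
  layer 4 (coarse sand): t_4 = 9.64 × 0.26 / 0.003108 = 806.5 d
Total t = Σ t_i = 1135 days = 3.107 years.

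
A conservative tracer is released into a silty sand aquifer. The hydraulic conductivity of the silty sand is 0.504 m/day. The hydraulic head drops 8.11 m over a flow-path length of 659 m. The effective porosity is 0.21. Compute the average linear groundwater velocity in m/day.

0.0295

Hydraulic gradient i = Δh / L = 8.11 / 659 = 0.01231.
Darcy flux q = K · i = 0.5040 × 0.01231 = 0.006202 m/day.
Seepage velocity v = q / n_e = 0.006202 / 0.21 = 0.02954 m/day.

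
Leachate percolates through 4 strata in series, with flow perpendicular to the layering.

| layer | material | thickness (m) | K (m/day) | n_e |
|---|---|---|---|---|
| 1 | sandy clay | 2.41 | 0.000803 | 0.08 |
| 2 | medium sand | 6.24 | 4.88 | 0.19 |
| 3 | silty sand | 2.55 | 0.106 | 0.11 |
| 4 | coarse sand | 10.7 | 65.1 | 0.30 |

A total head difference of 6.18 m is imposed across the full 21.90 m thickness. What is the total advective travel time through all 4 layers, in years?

With flow normal to the layers, continuity requires the same specific discharge q through every layer.
Σ(b_i/K_i) = 2.41/0.000803 + 6.24/4.88 + 2.55/0.106 + 10.7/65.1 = 3027 d.
q = Δh / Σ(b_i/K_i) = 6.18 / 3027 = 0.002042 m/day.
In each layer the seepage velocity is v_i = q/n_i, so the layer transit time is t_i = b_i·n_i / q:
  layer 1 (sandy clay): t_1 = 2.41 × 0.08 / 0.002042 = 94.43 d
  layer 2 (medium sand): t_2 = 6.24 × 0.19 / 0.002042 = 580.7 d
  layer 3 (silty sand): t_3 = 2.55 × 0.11 / 0.002042 = 137.4 d
  layer 4 (coarse sand): t_4 = 10.7 × 0.30 / 0.002042 = 1572 d
Total t = Σ t_i = 2385 days = 6.529 years.

6.53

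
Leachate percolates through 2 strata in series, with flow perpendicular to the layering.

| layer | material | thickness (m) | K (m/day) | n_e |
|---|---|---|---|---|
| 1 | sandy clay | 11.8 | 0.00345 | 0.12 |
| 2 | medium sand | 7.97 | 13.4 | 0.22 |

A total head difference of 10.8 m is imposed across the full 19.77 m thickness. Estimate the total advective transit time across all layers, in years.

2.75

With flow normal to the layers, continuity requires the same specific discharge q through every layer.
Σ(b_i/K_i) = 11.8/0.00345 + 7.97/13.4 = 3421 d.
q = Δh / Σ(b_i/K_i) = 10.8 / 3421 = 0.003157 m/day.
In each layer the seepage velocity is v_i = q/n_i, so the layer transit time is t_i = b_i·n_i / q:
  layer 1 (sandy clay): t_1 = 11.8 × 0.12 / 0.003157 = 448.5 d
  layer 2 (medium sand): t_2 = 7.97 × 0.22 / 0.003157 = 555.4 d
Total t = Σ t_i = 1004 days = 2.749 years.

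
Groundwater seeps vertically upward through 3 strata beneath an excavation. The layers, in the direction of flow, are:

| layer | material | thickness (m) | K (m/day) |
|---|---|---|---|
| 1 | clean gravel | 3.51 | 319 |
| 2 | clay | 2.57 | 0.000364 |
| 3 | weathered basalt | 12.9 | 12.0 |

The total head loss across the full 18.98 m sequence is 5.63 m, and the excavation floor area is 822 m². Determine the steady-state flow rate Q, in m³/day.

Flow is perpendicular to layering, so the layers act in series and the equivalent K is the thickness-weighted harmonic mean.
Total thickness L = 3.51 + 2.57 + 12.9 = 18.98 m.
Σ(b_i/K_i) = 3.51/319 + 2.57/0.000364 + 12.9/12.0 = 7062 d.
K_eq = L / Σ(b_i/K_i) = 18.98 / 7062 = 0.002688 m/day.
Q = K_eq · A · (Δh/L) = 0.002688 × 822 × (5.63/18.98) = 0.6554 m³/day.

0.655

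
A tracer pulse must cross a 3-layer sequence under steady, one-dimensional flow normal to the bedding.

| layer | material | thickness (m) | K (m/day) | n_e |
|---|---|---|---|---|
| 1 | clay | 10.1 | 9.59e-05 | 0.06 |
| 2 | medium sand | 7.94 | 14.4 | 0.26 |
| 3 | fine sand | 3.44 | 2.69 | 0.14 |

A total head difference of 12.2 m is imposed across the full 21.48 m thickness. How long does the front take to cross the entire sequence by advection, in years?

74.5

With flow normal to the layers, continuity requires the same specific discharge q through every layer.
Σ(b_i/K_i) = 10.1/9.59e-05 + 7.94/14.4 + 3.44/2.69 = 1.053e+05 d.
q = Δh / Σ(b_i/K_i) = 12.2 / 1.053e+05 = 0.0001158 m/day.
In each layer the seepage velocity is v_i = q/n_i, so the layer transit time is t_i = b_i·n_i / q:
  layer 1 (clay): t_1 = 10.1 × 0.06 / 0.0001158 = 5231 d
  layer 2 (medium sand): t_2 = 7.94 × 0.26 / 0.0001158 = 17822 d
  layer 3 (fine sand): t_3 = 3.44 × 0.14 / 0.0001158 = 4158 d
Total t = Σ t_i = 27211 days = 74.50 years.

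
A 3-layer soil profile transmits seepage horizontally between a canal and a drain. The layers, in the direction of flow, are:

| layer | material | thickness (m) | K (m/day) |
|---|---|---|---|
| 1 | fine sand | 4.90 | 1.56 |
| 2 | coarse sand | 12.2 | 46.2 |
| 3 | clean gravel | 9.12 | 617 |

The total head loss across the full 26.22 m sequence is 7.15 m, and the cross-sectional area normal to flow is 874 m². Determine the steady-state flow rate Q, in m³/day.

Flow is perpendicular to layering, so the layers act in series and the equivalent K is the thickness-weighted harmonic mean.
Total thickness L = 4.90 + 12.2 + 9.12 = 26.22 m.
Σ(b_i/K_i) = 4.90/1.56 + 12.2/46.2 + 9.12/617 = 3.420 d.
K_eq = L / Σ(b_i/K_i) = 26.22 / 3.420 = 7.667 m/day.
Q = K_eq · A · (Δh/L) = 7.667 × 874 × (7.15/26.22) = 1827 m³/day.

1830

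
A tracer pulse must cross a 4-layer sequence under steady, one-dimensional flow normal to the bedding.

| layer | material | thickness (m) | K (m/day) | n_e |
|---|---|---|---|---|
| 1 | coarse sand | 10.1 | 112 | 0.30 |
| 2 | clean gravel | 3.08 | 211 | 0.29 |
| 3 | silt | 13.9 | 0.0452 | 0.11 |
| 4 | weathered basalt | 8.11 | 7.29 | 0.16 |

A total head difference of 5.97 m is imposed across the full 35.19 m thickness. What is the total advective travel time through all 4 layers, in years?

0.956

With flow normal to the layers, continuity requires the same specific discharge q through every layer.
Σ(b_i/K_i) = 10.1/112 + 3.08/211 + 13.9/0.0452 + 8.11/7.29 = 308.7 d.
q = Δh / Σ(b_i/K_i) = 5.97 / 308.7 = 0.01934 m/day.
In each layer the seepage velocity is v_i = q/n_i, so the layer transit time is t_i = b_i·n_i / q:
  layer 1 (coarse sand): t_1 = 10.1 × 0.30 / 0.01934 = 156.7 d
  layer 2 (clean gravel): t_2 = 3.08 × 0.29 / 0.01934 = 46.19 d
  layer 3 (silt): t_3 = 13.9 × 0.11 / 0.01934 = 79.07 d
  layer 4 (weathered basalt): t_4 = 8.11 × 0.16 / 0.01934 = 67.11 d
Total t = Σ t_i = 349.1 days = 0.9557 years.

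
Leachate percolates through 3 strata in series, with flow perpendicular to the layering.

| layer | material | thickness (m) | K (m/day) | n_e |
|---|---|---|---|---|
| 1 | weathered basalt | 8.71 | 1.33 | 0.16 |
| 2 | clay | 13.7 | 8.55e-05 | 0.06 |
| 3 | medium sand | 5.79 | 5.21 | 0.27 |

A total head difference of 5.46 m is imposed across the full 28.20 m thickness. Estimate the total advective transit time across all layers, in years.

With flow normal to the layers, continuity requires the same specific discharge q through every layer.
Σ(b_i/K_i) = 8.71/1.33 + 13.7/8.55e-05 + 5.79/5.21 = 1.602e+05 d.
q = Δh / Σ(b_i/K_i) = 5.46 / 1.602e+05 = 3.407e-05 m/day.
In each layer the seepage velocity is v_i = q/n_i, so the layer transit time is t_i = b_i·n_i / q:
  layer 1 (weathered basalt): t_1 = 8.71 × 0.16 / 3.407e-05 = 40900 d
  layer 2 (clay): t_2 = 13.7 × 0.06 / 3.407e-05 = 24124 d
  layer 3 (medium sand): t_3 = 5.79 × 0.27 / 3.407e-05 = 45880 d
Total t = Σ t_i = 1.109e+05 days = 303.6 years.

304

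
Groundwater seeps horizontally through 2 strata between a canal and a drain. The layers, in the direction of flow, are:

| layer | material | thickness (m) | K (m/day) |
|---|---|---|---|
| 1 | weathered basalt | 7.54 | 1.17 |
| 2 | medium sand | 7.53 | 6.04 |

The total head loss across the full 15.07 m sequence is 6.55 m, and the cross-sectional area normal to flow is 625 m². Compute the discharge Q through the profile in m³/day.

532

Flow is perpendicular to layering, so the layers act in series and the equivalent K is the thickness-weighted harmonic mean.
Total thickness L = 7.54 + 7.53 = 15.07 m.
Σ(b_i/K_i) = 7.54/1.17 + 7.53/6.04 = 7.691 d.
K_eq = L / Σ(b_i/K_i) = 15.07 / 7.691 = 1.959 m/day.
Q = K_eq · A · (Δh/L) = 1.959 × 625 × (6.55/15.07) = 532.3 m³/day.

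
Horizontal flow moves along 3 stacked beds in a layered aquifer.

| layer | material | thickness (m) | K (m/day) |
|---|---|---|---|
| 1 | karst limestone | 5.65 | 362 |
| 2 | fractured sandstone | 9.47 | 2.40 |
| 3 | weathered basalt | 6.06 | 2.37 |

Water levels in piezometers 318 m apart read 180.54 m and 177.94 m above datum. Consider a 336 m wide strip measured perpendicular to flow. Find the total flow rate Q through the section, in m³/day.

Flow is parallel to layering, so each bed carries its own Darcy discharge and the transmissivities add.
Σ(K_i·b_i) = 362×5.65 + 2.40×9.47 + 2.37×6.06 = 2082 m²/day.
Hydraulic gradient i = (180.54 − 177.94) / 318 = 2.6 / 318 = 0.008176.
Q = Σ(K_i·b_i) · W · i = 2082 × 336 × 0.008176 = 5721 m³/day.

5720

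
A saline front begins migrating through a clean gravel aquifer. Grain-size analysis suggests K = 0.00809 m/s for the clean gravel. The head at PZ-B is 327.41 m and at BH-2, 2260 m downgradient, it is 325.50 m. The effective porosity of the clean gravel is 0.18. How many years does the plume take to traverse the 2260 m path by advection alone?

Convert K: 0.00809 m/s × 86400 = 699.0 m/day.
Hydraulic gradient i = (327.41 − 325.50) / 2260 = 1.91 / 2260 = 0.0008451.
Darcy flux q = K · i = 699.0 × 0.0008451 = 0.5907 m/day.
Seepage velocity v = q / n_e = 0.5907 / 0.18 = 3.282 m/day.
Travel time t = L / v = 2260 / 3.282 = 688.6 days = 1.885 years.

1.89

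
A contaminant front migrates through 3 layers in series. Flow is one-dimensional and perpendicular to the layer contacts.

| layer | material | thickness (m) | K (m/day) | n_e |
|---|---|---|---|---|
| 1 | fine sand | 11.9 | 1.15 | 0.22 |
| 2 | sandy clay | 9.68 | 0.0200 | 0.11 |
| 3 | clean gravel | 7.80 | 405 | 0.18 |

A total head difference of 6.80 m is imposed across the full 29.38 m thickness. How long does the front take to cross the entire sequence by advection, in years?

1.01

With flow normal to the layers, continuity requires the same specific discharge q through every layer.
Σ(b_i/K_i) = 11.9/1.15 + 9.68/0.0200 + 7.80/405 = 494.4 d.
q = Δh / Σ(b_i/K_i) = 6.80 / 494.4 = 0.01375 m/day.
In each layer the seepage velocity is v_i = q/n_i, so the layer transit time is t_i = b_i·n_i / q:
  layer 1 (fine sand): t_1 = 11.9 × 0.22 / 0.01375 = 190.3 d
  layer 2 (sandy clay): t_2 = 9.68 × 0.11 / 0.01375 = 77.41 d
  layer 3 (clean gravel): t_3 = 7.80 × 0.18 / 0.01375 = 102.1 d
Total t = Σ t_i = 369.8 days = 1.013 years.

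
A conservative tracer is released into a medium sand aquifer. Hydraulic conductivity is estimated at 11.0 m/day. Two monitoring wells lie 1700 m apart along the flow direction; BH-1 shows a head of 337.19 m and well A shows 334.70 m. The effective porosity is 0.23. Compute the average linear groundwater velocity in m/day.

Hydraulic gradient i = (337.19 − 334.70) / 1700 = 2.49 / 1700 = 0.001465.
Darcy flux q = K · i = 11.00 × 0.001465 = 0.01611 m/day.
Seepage velocity v = q / n_e = 0.01611 / 0.23 = 0.07005 m/day.

0.0701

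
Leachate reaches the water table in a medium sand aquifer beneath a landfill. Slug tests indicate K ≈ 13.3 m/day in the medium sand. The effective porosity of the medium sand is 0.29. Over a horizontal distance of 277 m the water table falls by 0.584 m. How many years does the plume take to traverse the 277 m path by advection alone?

Hydraulic gradient i = Δh / L = 0.584 / 277 = 0.002108.
Darcy flux q = K · i = 13.30 × 0.002108 = 0.02804 m/day.
Seepage velocity v = q / n_e = 0.02804 / 0.29 = 0.09669 m/day.
Travel time t = L / v = 277 / 0.09669 = 2865 days = 7.843 years.

7.84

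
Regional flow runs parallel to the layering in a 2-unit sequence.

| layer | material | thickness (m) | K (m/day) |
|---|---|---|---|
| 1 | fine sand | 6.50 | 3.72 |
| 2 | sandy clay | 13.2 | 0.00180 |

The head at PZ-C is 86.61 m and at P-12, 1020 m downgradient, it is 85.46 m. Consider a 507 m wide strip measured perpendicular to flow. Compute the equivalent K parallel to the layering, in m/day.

1.23

Flow is parallel to layering, so each bed carries its own Darcy discharge and the transmissivities add.
Σ(K_i·b_i) = 3.72×6.50 + 0.00180×13.2 = 24.20 m²/day.
Total thickness b = 19.70 m, so K_eq = Σ(K_i·b_i)/b = 1.229 m/day.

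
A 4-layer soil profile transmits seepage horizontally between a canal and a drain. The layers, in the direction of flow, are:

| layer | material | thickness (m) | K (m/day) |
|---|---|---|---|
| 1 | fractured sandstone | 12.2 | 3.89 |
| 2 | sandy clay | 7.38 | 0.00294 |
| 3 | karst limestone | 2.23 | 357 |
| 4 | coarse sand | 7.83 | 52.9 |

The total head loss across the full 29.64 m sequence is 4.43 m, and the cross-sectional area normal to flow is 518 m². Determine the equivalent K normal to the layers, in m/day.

Flow is perpendicular to layering, so the layers act in series and the equivalent K is the thickness-weighted harmonic mean.
Total thickness L = 12.2 + 7.38 + 2.23 + 7.83 = 29.64 m.
Σ(b_i/K_i) = 12.2/3.89 + 7.38/0.00294 + 2.23/357 + 7.83/52.9 = 2513 d.
K_eq = L / Σ(b_i/K_i) = 29.64 / 2513 = 0.01179 m/day.

0.0118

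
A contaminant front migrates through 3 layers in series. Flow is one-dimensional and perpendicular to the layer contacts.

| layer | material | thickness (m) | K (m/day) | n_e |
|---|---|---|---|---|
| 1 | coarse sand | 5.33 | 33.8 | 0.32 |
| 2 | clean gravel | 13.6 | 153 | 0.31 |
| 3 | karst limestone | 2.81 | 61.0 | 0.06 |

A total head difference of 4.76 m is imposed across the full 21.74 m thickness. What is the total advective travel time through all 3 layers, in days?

0.374

With flow normal to the layers, continuity requires the same specific discharge q through every layer.
Σ(b_i/K_i) = 5.33/33.8 + 13.6/153 + 2.81/61.0 = 0.2926 d.
q = Δh / Σ(b_i/K_i) = 4.76 / 0.2926 = 16.27 m/day.
In each layer the seepage velocity is v_i = q/n_i, so the layer transit time is t_i = b_i·n_i / q:
  layer 1 (coarse sand): t_1 = 5.33 × 0.32 / 16.27 = 0.1049 d
  layer 2 (clean gravel): t_2 = 13.6 × 0.31 / 16.27 = 0.2592 d
  layer 3 (karst limestone): t_3 = 2.81 × 0.06 / 16.27 = 0.01037 d
Total t = Σ t_i = 0.3744 days.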